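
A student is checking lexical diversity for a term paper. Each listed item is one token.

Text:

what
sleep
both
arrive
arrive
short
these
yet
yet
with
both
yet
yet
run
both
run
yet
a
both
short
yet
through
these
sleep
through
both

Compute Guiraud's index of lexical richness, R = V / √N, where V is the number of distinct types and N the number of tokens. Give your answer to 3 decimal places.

2.157

N = 26, V = 11.
√N = 5.099020
R = 11 / 5.099020 = 2.157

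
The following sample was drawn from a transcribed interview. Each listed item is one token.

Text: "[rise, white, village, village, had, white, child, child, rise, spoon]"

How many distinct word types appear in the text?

6

Distinct types: {child, had, rise, spoon, village, white}
V = 6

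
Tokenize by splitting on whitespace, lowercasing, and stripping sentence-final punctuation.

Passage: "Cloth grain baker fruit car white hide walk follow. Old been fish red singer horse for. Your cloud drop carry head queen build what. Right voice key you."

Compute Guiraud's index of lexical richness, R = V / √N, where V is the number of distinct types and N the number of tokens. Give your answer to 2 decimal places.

N = 28, V = 28.
√N = 5.291503
R = 28 / 5.291503 = 5.29

5.29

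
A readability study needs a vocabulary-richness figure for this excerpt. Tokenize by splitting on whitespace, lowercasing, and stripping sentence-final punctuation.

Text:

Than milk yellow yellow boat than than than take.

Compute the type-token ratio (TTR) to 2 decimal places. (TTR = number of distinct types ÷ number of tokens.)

N = 9 tokens, V = 5 types.
TTR = V / N = 5 / 9 = 0.56

0.56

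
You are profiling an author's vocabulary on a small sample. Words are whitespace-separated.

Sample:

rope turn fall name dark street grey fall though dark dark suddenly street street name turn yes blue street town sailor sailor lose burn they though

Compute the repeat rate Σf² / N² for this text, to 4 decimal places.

0.0799

Frequencies: street:4, dark:3, turn:2, fall:2, name:2, though:2, sailor:2, rope:1, grey:1, suddenly:1, yes:1, blue:1, town:1, lose:1, burn:1, they:1
Σf² = 54; N² = 676
Repeat rate = 54 / 676 = 0.0799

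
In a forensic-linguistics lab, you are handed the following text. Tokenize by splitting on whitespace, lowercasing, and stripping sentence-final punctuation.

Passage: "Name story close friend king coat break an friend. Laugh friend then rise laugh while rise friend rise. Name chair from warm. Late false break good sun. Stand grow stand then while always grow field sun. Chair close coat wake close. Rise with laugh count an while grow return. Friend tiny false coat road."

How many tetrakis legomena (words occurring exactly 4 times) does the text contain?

1

Frequencies: friend:5, rise:4, close:3, coat:3, laugh:3, while:3, grow:3, name:2, break:2, an:2, then:2, chair:2, false:2, sun:2, stand:2, story:1, king:1, from:1, warm:1, late:1, … (9 more, each freq 1)
Words with frequency 4: rise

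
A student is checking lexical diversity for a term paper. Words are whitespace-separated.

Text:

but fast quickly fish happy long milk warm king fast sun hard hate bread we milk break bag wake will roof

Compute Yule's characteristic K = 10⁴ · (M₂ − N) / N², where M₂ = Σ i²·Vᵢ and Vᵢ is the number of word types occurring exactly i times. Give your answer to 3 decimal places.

Frequencies: fast:2, milk:2, but:1, quickly:1, fish:1, happy:1, long:1, warm:1, king:1, sun:1, hard:1, hate:1, bread:1, we:1, break:1, bag:1, wake:1, will:1, roof:1
N = 21. Frequency spectrum: V_1=17, V_2=2
M₂ = 1²·17 + 2²·2 = 25
K = 10000 × (25 − 21) / 21² = 90.703

90.703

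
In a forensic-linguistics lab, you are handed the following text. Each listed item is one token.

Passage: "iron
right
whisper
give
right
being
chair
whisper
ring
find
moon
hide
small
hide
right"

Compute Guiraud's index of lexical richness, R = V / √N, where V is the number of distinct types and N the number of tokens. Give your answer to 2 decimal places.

2.84

N = 15, V = 11.
√N = 3.872983
R = 11 / 3.872983 = 2.84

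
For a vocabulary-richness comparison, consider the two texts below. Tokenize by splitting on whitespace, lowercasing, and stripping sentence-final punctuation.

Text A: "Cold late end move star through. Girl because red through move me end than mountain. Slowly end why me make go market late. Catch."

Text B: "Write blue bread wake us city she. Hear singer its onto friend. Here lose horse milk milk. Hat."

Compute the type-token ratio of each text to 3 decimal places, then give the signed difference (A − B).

TTR(A) = 18/24 = 0.750
TTR(B) = 17/18 = 0.944
Difference = 0.750 − 0.944 = -0.194

-0.194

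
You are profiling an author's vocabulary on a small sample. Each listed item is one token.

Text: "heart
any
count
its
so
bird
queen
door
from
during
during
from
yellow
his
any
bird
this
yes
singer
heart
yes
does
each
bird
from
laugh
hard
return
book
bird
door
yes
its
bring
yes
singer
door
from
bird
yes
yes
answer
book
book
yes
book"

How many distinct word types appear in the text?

Distinct types: {answer, any, bird, book, bring, count, does, door, during, each, from, hard, heart, his, its, laugh, queen, return, singer, so, this, yellow, yes}
V = 23

23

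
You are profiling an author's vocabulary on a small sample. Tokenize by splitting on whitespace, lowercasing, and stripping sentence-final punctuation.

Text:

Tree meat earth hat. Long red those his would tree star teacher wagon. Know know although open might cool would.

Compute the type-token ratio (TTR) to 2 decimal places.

N = 20 tokens, V = 17 types.
TTR = V / N = 17 / 20 = 0.85

0.85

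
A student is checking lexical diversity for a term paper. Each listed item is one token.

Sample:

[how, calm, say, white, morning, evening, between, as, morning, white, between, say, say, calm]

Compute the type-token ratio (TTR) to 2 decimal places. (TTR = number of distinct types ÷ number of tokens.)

0.57

N = 14 tokens, V = 8 types.
TTR = V / N = 8 / 14 = 0.57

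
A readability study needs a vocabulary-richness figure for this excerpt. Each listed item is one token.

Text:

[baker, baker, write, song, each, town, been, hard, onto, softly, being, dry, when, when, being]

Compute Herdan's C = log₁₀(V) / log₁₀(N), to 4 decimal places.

N = 15, V = 12.
log₁₀(V) = 1.079181, log₁₀(N) = 1.176091
C = 1.079181 / 1.176091 = 0.9176

0.9176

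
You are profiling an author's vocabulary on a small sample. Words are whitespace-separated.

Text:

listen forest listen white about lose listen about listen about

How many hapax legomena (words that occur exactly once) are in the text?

Frequencies: listen:4, about:3, forest:1, white:1, lose:1
Hapax (freq=1): forest, lose, white

3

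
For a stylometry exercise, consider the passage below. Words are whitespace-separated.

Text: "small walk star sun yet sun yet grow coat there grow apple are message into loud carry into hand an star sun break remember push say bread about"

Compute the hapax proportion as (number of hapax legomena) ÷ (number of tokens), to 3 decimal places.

Frequencies: sun:3, star:2, yet:2, grow:2, into:2, small:1, walk:1, coat:1, there:1, apple:1, are:1, message:1, loud:1, carry:1, hand:1, an:1, break:1, remember:1, push:1, say:1, … (2 more, each freq 1)
Hapax count = 17; token count = 28.
Ratio = 17 / 28 = 0.607

0.607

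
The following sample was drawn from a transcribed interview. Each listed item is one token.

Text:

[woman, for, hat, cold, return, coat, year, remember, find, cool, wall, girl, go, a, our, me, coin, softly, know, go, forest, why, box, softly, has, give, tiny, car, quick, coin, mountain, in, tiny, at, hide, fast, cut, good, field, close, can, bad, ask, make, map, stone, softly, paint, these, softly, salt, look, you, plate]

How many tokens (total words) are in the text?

Tokens: woman, for, hat, cold, return, coat, year, remember, find, cool, wall, girl, go, a, our, me, coin, softly, know, go, forest, why, box, softly, has, give, tiny, car, quick, coin, mountain, in, tiny, at, hide, fast, cut, good, field, close, can, bad, ask, make, map, stone, softly, paint, these, softly, salt, look, you, plate
N = 54

54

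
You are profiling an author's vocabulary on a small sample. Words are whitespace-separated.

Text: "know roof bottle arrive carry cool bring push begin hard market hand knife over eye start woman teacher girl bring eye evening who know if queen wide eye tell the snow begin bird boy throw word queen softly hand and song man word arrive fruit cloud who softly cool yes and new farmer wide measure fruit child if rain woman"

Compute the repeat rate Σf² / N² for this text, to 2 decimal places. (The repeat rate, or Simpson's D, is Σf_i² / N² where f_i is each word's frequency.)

0.03

Frequencies: eye:3, know:2, arrive:2, cool:2, bring:2, begin:2, hand:2, woman:2, who:2, if:2, queen:2, wide:2, word:2, softly:2, and:2, fruit:2, roof:1, bottle:1, carry:1, push:1, … (23 more, each freq 1)
Σf² = 96; N² = 3600
Repeat rate = 96 / 3600 = 0.03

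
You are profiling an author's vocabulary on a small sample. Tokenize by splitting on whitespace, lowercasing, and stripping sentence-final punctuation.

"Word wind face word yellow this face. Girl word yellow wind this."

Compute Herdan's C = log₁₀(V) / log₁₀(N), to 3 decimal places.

N = 12, V = 6.
log₁₀(V) = 0.778151, log₁₀(N) = 1.079181
C = 0.778151 / 1.079181 = 0.721

0.721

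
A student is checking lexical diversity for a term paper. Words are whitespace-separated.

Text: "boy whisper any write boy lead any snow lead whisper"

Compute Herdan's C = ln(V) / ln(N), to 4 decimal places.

N = 10, V = 6.
ln(V) = 1.791759, ln(N) = 2.302585
C = 1.791759 / 2.302585 = 0.7782

0.7782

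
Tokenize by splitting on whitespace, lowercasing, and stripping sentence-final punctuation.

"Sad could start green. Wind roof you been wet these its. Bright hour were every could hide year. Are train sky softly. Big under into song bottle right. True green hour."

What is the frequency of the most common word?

2

Frequencies: could:2, green:2, hour:2, sad:1, start:1, wind:1, roof:1, you:1, been:1, wet:1, these:1, its:1, bright:1, were:1, every:1, hide:1, year:1, are:1, train:1, sky:1, … (8 more, each freq 1)
Most common: 'could' with frequency 2.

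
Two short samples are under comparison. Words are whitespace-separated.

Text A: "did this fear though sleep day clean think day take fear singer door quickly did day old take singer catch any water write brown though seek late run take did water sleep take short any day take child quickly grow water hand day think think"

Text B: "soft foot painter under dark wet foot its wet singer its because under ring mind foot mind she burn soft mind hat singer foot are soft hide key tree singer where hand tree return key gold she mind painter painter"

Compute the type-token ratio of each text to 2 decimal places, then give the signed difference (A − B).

TTR(A) = 25/45 = 0.56
TTR(B) = 22/40 = 0.55
Difference = 0.56 − 0.55 = 0.01

0.01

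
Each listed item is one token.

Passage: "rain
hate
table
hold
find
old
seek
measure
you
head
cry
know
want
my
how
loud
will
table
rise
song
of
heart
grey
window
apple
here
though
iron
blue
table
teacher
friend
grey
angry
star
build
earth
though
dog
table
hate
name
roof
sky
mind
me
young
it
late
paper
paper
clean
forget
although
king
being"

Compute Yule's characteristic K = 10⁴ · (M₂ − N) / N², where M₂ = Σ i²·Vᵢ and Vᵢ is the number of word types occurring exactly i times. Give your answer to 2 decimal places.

63.78

Frequencies: table:4, hate:2, grey:2, though:2, paper:2, rain:1, hold:1, find:1, old:1, seek:1, measure:1, you:1, head:1, cry:1, know:1, want:1, my:1, how:1, loud:1, will:1, … (29 more, each freq 1)
N = 56. Frequency spectrum: V_1=44, V_2=4, V_4=1
M₂ = 1²·44 + 2²·4 + 4²·1 = 76
K = 10000 × (76 − 56) / 56² = 63.78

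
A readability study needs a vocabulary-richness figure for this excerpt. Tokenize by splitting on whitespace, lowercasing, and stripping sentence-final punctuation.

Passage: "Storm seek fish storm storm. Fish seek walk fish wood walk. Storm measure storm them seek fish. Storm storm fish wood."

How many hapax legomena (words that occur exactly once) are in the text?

Frequencies: storm:7, fish:5, seek:3, walk:2, wood:2, measure:1, them:1
Hapax (freq=1): measure, them

2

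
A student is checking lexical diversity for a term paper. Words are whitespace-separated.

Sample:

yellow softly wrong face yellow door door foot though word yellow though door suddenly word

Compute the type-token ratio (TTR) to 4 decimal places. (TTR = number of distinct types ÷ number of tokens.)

N = 15 tokens, V = 9 types.
TTR = V / N = 9 / 15 = 0.6000

0.6000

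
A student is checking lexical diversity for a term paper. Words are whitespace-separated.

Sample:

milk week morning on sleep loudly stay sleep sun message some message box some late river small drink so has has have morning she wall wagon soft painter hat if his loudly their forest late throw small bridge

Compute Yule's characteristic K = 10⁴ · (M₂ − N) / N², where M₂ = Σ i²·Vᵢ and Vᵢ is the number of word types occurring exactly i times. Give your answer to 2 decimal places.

Frequencies: morning:2, sleep:2, loudly:2, message:2, some:2, late:2, small:2, has:2, milk:1, week:1, on:1, stay:1, sun:1, box:1, river:1, drink:1, so:1, have:1, she:1, wall:1, … (10 more, each freq 1)
N = 38. Frequency spectrum: V_1=22, V_2=8
M₂ = 1²·22 + 2²·8 = 54
K = 10000 × (54 − 38) / 38² = 110.80

110.80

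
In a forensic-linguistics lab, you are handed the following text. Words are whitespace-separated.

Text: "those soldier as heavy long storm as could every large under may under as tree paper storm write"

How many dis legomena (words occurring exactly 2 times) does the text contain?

2

Frequencies: as:3, storm:2, under:2, those:1, soldier:1, heavy:1, long:1, could:1, every:1, large:1, may:1, tree:1, paper:1, write:1
Words with frequency 2: storm, under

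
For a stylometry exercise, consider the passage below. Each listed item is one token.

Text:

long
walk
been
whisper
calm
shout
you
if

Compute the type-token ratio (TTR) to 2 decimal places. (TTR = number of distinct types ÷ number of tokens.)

N = 8 tokens, V = 8 types.
TTR = V / N = 8 / 8 = 1.00

1.00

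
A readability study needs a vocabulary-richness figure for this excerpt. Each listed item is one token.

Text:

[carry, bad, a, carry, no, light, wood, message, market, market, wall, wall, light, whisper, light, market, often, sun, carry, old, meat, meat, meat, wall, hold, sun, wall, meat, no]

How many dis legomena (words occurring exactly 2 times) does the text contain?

2

Frequencies: wall:4, meat:4, carry:3, light:3, market:3, no:2, sun:2, bad:1, a:1, wood:1, message:1, whisper:1, often:1, old:1, hold:1
Words with frequency 2: no, sun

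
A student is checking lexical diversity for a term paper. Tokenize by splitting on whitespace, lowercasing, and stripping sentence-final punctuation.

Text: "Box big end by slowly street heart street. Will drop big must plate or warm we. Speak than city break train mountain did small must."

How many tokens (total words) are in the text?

Tokens: box, big, end, by, slowly, street, heart, street, will, drop, big, must, plate, or, warm, we, speak, than, city, break, train, mountain, did, small, must
N = 25

25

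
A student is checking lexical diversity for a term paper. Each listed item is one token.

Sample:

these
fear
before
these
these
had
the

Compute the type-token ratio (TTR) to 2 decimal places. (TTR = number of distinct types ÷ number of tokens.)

N = 7 tokens, V = 5 types.
TTR = V / N = 5 / 7 = 0.71

0.71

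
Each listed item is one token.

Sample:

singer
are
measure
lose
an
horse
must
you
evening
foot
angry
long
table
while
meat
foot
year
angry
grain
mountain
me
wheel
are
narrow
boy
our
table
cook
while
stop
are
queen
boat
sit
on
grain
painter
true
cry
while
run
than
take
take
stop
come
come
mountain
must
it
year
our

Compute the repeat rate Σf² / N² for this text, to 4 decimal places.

Frequencies: are:3, while:3, must:2, foot:2, angry:2, table:2, year:2, grain:2, mountain:2, our:2, stop:2, take:2, come:2, singer:1, measure:1, lose:1, an:1, horse:1, you:1, evening:1, … (17 more, each freq 1)
Σf² = 86; N² = 2704
Repeat rate = 86 / 2704 = 0.0318

0.0318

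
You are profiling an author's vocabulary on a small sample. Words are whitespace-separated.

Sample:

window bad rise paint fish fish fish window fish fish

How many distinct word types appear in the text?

Distinct types: {bad, fish, paint, rise, window}
V = 5

5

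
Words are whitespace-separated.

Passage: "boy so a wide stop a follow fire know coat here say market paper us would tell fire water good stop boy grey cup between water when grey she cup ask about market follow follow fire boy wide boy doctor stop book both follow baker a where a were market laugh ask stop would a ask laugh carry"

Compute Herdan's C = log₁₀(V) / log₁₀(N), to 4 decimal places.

0.8611

N = 58, V = 33.
log₁₀(V) = 1.518514, log₁₀(N) = 1.763428
C = 1.518514 / 1.763428 = 0.8611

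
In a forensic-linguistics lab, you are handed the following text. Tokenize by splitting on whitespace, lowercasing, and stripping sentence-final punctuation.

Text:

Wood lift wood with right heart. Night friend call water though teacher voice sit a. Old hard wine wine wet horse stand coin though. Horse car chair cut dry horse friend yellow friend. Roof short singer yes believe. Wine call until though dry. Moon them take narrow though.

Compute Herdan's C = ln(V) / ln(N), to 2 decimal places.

0.93

N = 48, V = 36.
ln(V) = 3.583519, ln(N) = 3.871201
C = 3.583519 / 3.871201 = 0.93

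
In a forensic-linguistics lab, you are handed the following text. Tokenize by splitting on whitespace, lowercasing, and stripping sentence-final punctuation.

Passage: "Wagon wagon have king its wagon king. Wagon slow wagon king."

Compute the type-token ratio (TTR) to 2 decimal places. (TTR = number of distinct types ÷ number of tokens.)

0.45

N = 11 tokens, V = 5 types.
TTR = V / N = 5 / 11 = 0.45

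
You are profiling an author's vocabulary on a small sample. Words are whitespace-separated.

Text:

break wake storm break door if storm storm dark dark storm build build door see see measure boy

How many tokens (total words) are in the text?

Tokens: break, wake, storm, break, door, if, storm, storm, dark, dark, storm, build, build, door, see, see, measure, boy
N = 18

18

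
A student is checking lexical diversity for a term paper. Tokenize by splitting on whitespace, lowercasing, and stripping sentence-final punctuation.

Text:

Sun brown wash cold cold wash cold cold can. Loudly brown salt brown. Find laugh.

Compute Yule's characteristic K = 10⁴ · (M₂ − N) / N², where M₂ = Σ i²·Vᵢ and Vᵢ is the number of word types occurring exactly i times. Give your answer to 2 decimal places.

Frequencies: cold:4, brown:3, wash:2, sun:1, can:1, loudly:1, salt:1, find:1, laugh:1
N = 15. Frequency spectrum: V_1=6, V_2=1, V_3=1, V_4=1
M₂ = 1²·6 + 2²·1 + 3²·1 + 4²·1 = 35
K = 10000 × (35 − 15) / 15² = 888.89

888.89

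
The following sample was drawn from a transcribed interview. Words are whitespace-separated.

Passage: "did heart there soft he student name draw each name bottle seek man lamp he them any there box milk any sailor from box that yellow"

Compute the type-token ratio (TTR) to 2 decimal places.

N = 26 tokens, V = 21 types.
TTR = V / N = 21 / 26 = 0.81

0.81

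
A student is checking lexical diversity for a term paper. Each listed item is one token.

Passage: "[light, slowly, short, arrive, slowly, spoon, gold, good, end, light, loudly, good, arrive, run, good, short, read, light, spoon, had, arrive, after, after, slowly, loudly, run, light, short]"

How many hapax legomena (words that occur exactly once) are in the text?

4

Frequencies: light:4, slowly:3, short:3, arrive:3, good:3, spoon:2, loudly:2, run:2, after:2, gold:1, end:1, read:1, had:1
Hapax (freq=1): end, gold, had, read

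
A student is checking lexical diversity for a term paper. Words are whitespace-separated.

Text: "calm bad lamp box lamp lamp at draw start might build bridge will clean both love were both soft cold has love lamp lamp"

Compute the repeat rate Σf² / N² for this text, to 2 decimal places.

Frequencies: lamp:5, both:2, love:2, calm:1, bad:1, box:1, at:1, draw:1, start:1, might:1, build:1, bridge:1, will:1, clean:1, were:1, soft:1, cold:1, has:1
Σf² = 48; N² = 576
Repeat rate = 48 / 576 = 0.08

0.08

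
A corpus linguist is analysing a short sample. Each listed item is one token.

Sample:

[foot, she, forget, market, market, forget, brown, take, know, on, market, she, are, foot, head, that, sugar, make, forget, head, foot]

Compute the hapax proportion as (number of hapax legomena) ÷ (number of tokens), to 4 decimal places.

Frequencies: foot:3, forget:3, market:3, she:2, head:2, brown:1, take:1, know:1, on:1, are:1, that:1, sugar:1, make:1
Hapax count = 8; token count = 21.
Ratio = 8 / 21 = 0.3810

0.3810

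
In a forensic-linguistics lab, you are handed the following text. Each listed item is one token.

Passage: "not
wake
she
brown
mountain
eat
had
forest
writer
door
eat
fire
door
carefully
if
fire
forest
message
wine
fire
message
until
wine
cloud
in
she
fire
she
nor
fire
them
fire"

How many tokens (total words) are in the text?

32

Tokens: not, wake, she, brown, mountain, eat, had, forest, writer, door, eat, fire, door, carefully, if, fire, forest, message, wine, fire, message, until, wine, cloud, in, she, fire, she, nor, fire, them, fire
N = 32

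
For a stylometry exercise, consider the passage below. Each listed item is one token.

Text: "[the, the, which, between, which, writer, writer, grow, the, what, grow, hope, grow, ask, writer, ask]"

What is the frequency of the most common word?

3

Frequencies: the:3, writer:3, grow:3, which:2, ask:2, between:1, what:1, hope:1
Most common: 'the' with frequency 3.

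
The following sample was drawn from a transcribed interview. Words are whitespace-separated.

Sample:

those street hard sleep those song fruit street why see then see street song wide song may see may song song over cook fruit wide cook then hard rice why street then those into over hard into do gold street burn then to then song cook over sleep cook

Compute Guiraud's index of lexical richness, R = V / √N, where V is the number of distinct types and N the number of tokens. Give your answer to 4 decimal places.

2.7143

N = 49, V = 19.
√N = 7.000000
R = 19 / 7.000000 = 2.7143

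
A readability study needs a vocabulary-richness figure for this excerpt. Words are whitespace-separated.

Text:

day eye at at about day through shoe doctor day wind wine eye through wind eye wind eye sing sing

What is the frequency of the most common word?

4

Frequencies: eye:4, day:3, wind:3, at:2, through:2, sing:2, about:1, shoe:1, doctor:1, wine:1
Most common: 'eye' with frequency 4.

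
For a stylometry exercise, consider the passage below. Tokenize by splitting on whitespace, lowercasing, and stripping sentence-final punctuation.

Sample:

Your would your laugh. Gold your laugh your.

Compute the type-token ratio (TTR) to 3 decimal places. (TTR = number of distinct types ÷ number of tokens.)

N = 8 tokens, V = 4 types.
TTR = V / N = 4 / 8 = 0.500

0.500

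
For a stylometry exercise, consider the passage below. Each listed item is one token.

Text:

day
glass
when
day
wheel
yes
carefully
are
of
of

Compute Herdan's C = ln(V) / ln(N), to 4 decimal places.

0.9031

N = 10, V = 8.
ln(V) = 2.079442, ln(N) = 2.302585
C = 2.079442 / 2.302585 = 0.9031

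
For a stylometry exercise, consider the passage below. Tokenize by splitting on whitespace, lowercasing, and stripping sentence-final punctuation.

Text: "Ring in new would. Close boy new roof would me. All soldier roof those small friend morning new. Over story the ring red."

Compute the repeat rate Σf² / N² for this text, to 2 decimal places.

Frequencies: new:3, ring:2, would:2, roof:2, in:1, close:1, boy:1, me:1, all:1, soldier:1, those:1, small:1, friend:1, morning:1, over:1, story:1, the:1, red:1
Σf² = 35; N² = 529
Repeat rate = 35 / 529 = 0.07

0.07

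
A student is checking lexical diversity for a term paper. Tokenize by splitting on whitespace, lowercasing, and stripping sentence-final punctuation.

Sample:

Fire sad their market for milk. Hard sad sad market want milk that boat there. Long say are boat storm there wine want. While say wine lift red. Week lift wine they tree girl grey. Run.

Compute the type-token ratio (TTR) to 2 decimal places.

N = 36 tokens, V = 25 types.
TTR = V / N = 25 / 36 = 0.69

0.69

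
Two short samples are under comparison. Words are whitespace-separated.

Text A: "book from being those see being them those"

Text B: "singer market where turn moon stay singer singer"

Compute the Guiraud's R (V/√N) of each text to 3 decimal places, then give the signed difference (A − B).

0.000

A: V=6, N=8, R=2.121
B: V=6, N=8, R=2.121
Difference = 2.121 − 2.121 = 0.000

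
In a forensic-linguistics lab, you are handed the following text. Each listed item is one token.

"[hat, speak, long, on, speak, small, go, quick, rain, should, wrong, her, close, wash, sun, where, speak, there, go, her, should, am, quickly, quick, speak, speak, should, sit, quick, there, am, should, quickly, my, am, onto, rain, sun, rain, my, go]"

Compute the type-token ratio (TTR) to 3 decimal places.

0.512

N = 41 tokens, V = 21 types.
TTR = V / N = 21 / 41 = 0.512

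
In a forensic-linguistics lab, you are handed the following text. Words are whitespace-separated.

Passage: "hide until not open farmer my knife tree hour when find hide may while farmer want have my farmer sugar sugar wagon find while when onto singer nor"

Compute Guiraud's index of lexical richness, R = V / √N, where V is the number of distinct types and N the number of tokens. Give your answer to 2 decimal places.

3.78

N = 28, V = 20.
√N = 5.291503
R = 20 / 5.291503 = 3.78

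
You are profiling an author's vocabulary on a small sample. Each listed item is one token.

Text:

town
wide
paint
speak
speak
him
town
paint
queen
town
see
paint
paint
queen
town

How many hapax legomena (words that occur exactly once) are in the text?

3

Frequencies: town:4, paint:4, speak:2, queen:2, wide:1, him:1, see:1
Hapax (freq=1): him, see, wide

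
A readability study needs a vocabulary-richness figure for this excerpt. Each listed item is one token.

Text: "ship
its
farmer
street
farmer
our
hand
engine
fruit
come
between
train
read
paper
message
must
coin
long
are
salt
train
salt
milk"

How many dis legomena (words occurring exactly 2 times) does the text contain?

Frequencies: farmer:2, train:2, salt:2, ship:1, its:1, street:1, our:1, hand:1, engine:1, fruit:1, come:1, between:1, read:1, paper:1, message:1, must:1, coin:1, long:1, are:1, milk:1
Words with frequency 2: farmer, salt, train

3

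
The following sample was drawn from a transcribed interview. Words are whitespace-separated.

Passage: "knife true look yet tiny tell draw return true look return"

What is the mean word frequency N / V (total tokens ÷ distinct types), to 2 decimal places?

1.38

N = 11 tokens, V = 8 types.
Mean frequency = N / V = 11 / 8 = 1.38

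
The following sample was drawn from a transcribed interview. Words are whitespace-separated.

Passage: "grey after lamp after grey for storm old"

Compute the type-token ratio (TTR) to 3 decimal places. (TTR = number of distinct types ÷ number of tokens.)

N = 8 tokens, V = 6 types.
TTR = V / N = 6 / 8 = 0.750

0.750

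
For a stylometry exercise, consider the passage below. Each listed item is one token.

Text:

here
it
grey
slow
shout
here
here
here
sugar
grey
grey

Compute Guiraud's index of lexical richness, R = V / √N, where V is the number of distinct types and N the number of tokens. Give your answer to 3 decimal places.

N = 11, V = 6.
√N = 3.316625
R = 6 / 3.316625 = 1.809

1.809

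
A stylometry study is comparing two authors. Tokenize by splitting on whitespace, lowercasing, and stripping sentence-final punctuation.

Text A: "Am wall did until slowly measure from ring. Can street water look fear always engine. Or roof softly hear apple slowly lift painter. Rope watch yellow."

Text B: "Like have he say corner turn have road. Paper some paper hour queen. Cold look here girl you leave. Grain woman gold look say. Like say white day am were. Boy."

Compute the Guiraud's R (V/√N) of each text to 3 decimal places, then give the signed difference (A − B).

0.413

A: V=25, N=26, R=4.903
B: V=25, N=31, R=4.490
Difference = 4.903 − 4.490 = 0.413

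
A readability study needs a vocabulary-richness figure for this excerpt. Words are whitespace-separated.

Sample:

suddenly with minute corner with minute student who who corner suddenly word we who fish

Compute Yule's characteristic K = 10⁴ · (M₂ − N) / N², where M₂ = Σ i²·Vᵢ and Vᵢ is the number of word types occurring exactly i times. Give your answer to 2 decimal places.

622.22

Frequencies: who:3, suddenly:2, with:2, minute:2, corner:2, student:1, word:1, we:1, fish:1
N = 15. Frequency spectrum: V_1=4, V_2=4, V_3=1
M₂ = 1²·4 + 2²·4 + 3²·1 = 29
K = 10000 × (29 − 15) / 15² = 622.22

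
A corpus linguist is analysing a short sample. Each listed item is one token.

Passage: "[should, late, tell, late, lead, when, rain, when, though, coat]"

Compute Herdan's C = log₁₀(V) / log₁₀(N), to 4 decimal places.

N = 10, V = 8.
log₁₀(V) = 0.903090, log₁₀(N) = 1.000000
C = 0.903090 / 1.000000 = 0.9031

0.9031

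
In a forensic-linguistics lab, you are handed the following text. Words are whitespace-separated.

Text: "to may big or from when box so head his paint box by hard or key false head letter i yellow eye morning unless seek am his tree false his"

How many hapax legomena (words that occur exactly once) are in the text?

Frequencies: his:3, or:2, box:2, head:2, false:2, to:1, may:1, big:1, from:1, when:1, so:1, paint:1, by:1, hard:1, key:1, letter:1, i:1, yellow:1, eye:1, morning:1, … (4 more, each freq 1)
Hapax (freq=1): am, big, by, eye, from, hard, i, key, letter, may, morning, paint, seek, so, to, tree, unless, when, yellow

19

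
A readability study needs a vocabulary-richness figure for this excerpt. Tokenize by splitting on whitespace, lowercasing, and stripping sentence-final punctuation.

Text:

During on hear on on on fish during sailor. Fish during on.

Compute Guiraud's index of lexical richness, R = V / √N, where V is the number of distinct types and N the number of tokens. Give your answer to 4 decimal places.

1.4434

N = 12, V = 5.
√N = 3.464102
R = 5 / 3.464102 = 1.4434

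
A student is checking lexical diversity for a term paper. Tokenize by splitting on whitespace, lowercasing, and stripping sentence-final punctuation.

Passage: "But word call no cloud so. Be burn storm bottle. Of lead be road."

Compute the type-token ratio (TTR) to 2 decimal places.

0.93

N = 14 tokens, V = 13 types.
TTR = V / N = 13 / 14 = 0.93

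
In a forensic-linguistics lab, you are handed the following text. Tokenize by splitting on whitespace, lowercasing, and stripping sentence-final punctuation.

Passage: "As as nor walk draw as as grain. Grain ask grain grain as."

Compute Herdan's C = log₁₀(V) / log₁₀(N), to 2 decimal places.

0.70

N = 13, V = 6.
log₁₀(V) = 0.778151, log₁₀(N) = 1.113943
C = 0.778151 / 1.113943 = 0.70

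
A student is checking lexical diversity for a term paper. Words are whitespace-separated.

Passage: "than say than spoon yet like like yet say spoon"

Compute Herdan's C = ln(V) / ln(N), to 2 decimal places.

N = 10, V = 5.
ln(V) = 1.609438, ln(N) = 2.302585
C = 1.609438 / 2.302585 = 0.70

0.70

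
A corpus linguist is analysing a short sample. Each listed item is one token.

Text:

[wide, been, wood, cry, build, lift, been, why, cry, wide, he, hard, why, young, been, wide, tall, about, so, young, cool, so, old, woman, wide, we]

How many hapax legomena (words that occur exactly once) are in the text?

11

Frequencies: wide:4, been:3, cry:2, why:2, young:2, so:2, wood:1, build:1, lift:1, he:1, hard:1, tall:1, about:1, cool:1, old:1, woman:1, we:1
Hapax (freq=1): about, build, cool, hard, he, lift, old, tall, we, woman, wood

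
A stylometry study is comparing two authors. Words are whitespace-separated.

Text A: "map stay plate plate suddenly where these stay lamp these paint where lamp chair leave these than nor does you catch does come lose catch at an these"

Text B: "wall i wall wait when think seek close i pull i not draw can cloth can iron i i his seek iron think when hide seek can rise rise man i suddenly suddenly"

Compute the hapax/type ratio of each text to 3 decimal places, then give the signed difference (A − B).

A: hapax=12, V=19, ratio=0.632
B: hapax=9, V=18, ratio=0.500
Difference = 0.632 − 0.500 = 0.132

0.132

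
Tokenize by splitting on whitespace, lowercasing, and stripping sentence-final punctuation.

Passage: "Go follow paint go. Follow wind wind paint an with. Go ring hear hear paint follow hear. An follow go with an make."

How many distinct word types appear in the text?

9

Distinct types: {an, follow, go, hear, make, paint, ring, wind, with}
V = 9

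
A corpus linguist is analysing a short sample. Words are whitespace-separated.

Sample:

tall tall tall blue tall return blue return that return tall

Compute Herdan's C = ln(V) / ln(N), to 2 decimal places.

0.58

N = 11, V = 4.
ln(V) = 1.386294, ln(N) = 2.397895
C = 1.386294 / 2.397895 = 0.58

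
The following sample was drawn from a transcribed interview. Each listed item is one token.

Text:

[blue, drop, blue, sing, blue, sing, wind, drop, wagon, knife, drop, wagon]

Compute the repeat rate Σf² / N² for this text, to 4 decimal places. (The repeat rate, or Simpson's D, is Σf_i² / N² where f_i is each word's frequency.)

Frequencies: blue:3, drop:3, sing:2, wagon:2, wind:1, knife:1
Σf² = 28; N² = 144
Repeat rate = 28 / 144 = 0.1944

0.1944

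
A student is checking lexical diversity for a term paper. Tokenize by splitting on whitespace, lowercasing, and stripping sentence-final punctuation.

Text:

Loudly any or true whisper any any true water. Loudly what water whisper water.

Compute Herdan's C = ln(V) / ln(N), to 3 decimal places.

0.737

N = 14, V = 7.
ln(V) = 1.945910, ln(N) = 2.639057
C = 1.945910 / 2.639057 = 0.737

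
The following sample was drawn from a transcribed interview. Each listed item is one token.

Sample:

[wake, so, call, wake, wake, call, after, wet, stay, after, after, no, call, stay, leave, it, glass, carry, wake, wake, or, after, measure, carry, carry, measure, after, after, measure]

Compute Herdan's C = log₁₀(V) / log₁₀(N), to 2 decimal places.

N = 29, V = 13.
log₁₀(V) = 1.113943, log₁₀(N) = 1.462398
C = 1.113943 / 1.462398 = 0.76

0.76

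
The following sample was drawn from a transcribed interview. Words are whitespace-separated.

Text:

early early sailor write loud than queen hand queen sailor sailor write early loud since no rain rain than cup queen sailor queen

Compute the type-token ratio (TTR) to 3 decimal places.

0.478

N = 23 tokens, V = 11 types.
TTR = V / N = 11 / 23 = 0.478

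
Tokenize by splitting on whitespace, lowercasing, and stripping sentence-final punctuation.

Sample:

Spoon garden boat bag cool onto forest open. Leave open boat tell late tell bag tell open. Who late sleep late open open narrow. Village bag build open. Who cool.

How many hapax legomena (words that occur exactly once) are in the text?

Frequencies: open:6, bag:3, tell:3, late:3, boat:2, cool:2, who:2, spoon:1, garden:1, onto:1, forest:1, leave:1, sleep:1, narrow:1, village:1, build:1
Hapax (freq=1): build, forest, garden, leave, narrow, onto, sleep, spoon, village

9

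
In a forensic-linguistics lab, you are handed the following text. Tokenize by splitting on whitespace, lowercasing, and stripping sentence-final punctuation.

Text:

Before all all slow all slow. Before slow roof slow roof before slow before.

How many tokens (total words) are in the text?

Tokens: before, all, all, slow, all, slow, before, slow, roof, slow, roof, before, slow, before
N = 14

14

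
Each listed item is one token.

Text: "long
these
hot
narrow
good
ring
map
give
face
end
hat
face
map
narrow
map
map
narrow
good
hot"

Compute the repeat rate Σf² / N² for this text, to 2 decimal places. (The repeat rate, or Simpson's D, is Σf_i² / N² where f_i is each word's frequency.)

Frequencies: map:4, narrow:3, hot:2, good:2, face:2, long:1, these:1, ring:1, give:1, end:1, hat:1
Σf² = 43; N² = 361
Repeat rate = 43 / 361 = 0.12

0.12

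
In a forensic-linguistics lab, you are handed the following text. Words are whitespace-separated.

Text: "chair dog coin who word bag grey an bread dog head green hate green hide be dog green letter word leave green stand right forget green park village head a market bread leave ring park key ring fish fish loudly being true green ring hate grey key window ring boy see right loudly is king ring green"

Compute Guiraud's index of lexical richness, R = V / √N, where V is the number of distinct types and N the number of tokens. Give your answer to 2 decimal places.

4.50

N = 57, V = 34.
√N = 7.549834
R = 34 / 7.549834 = 4.50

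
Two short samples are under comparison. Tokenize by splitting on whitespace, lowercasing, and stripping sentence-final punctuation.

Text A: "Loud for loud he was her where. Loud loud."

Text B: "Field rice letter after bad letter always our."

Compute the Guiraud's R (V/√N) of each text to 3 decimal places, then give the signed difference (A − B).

-0.475

A: V=6, N=9, R=2.000
B: V=7, N=8, R=2.475
Difference = 2.000 − 2.475 = -0.475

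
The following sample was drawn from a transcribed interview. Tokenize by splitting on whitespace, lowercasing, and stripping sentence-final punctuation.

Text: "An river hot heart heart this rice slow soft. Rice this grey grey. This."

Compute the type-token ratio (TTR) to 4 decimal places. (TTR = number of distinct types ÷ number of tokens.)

0.6429

N = 14 tokens, V = 9 types.
TTR = V / N = 9 / 14 = 0.6429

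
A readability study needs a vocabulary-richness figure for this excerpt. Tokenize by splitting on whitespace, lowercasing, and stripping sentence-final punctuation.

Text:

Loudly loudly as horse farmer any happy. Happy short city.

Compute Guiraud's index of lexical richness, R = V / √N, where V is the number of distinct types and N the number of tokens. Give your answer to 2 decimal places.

2.53

N = 10, V = 8.
√N = 3.162278
R = 8 / 3.162278 = 2.53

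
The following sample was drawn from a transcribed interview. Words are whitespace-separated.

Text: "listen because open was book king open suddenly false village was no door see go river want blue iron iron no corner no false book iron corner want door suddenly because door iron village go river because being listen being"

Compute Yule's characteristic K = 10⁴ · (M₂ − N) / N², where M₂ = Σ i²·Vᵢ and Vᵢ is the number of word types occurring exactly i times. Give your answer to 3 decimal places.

Frequencies: iron:4, because:3, no:3, door:3, listen:2, open:2, was:2, book:2, suddenly:2, false:2, village:2, go:2, river:2, want:2, corner:2, being:2, king:1, see:1, blue:1
N = 40. Frequency spectrum: V_1=3, V_2=12, V_3=3, V_4=1
M₂ = 1²·3 + 2²·12 + 3²·3 + 4²·1 = 94
K = 10000 × (94 − 40) / 40² = 337.500

337.500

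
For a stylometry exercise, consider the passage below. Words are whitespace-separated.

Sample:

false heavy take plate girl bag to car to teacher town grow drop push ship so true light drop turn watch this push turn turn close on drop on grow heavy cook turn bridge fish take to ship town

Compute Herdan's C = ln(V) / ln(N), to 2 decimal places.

0.88

N = 39, V = 25.
ln(V) = 3.218876, ln(N) = 3.663562
C = 3.218876 / 3.663562 = 0.88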